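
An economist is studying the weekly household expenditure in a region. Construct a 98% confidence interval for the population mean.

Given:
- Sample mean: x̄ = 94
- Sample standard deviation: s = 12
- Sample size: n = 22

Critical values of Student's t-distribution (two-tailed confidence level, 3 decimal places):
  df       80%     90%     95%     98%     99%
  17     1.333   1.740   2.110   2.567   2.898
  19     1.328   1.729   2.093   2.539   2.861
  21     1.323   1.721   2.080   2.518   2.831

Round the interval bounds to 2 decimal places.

The population standard deviation σ is unknown (only the sample standard deviation s is given), so use a t-interval with df = n - 1 = 22 - 1 = 21.

For 98% confidence with df = 21, t* = 2.518 (from t-table)

Standard error: SE = s/√n = 12/√22 = 2.558409

Margin of error: E = t* × SE = 2.518 × 2.558409 = 6.4421

T-interval: x̄ ± E = 94 ± 6.4421 = (87.5579, 100.4421)

Rounded to 2 decimal places:

(87.56, 100.44)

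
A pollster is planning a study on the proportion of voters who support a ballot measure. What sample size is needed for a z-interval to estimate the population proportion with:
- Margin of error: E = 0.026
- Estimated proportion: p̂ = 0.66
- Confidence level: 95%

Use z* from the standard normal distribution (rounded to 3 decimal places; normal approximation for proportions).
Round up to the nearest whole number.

Using z* for proportion z-interval (normal approximation).

For 95% confidence, z* = 1.96 (from standard normal table)

Sample size formula for proportion z-interval: n = z*²p̂(1-p̂)/E²

n = 1.96² × 0.66 × 0.34 / 0.026²
  = 3.8416 × 0.2244 / 0.000676
  = 1275.2293

Round up to the nearest whole number: n = 1276

1276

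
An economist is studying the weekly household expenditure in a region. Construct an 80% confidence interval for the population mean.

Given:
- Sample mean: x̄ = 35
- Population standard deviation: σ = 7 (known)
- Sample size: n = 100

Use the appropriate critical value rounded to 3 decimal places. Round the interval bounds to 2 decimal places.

The population standard deviation σ is known, so use a z-interval (standard normal critical value).

For 80% confidence, z* = 1.282 (from standard normal table)

Standard error: SE = σ/√n = 7/√100 = 0.700000

Margin of error: E = z* × SE = 1.282 × 0.700000 = 0.8974

Z-interval: x̄ ± E = 35 ± 0.8974 = (34.1026, 35.8974)

Rounded to 2 decimal places:

(34.10, 35.90)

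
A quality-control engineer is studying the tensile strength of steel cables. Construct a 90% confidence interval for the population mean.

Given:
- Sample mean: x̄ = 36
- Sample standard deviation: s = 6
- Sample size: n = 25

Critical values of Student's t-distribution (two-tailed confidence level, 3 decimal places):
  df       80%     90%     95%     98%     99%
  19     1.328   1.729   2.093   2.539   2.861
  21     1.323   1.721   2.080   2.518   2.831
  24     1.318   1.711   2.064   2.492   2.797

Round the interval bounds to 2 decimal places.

The population standard deviation σ is unknown (only the sample standard deviation s is given), so use a t-interval with df = n - 1 = 25 - 1 = 24.

For 90% confidence with df = 24, t* = 1.711 (from t-table)

Standard error: SE = s/√n = 6/√25 = 1.200000

Margin of error: E = t* × SE = 1.711 × 1.200000 = 2.0532

T-interval: x̄ ± E = 36 ± 2.0532 = (33.9468, 38.0532)

Rounded to 2 decimal places:

(33.95, 38.05)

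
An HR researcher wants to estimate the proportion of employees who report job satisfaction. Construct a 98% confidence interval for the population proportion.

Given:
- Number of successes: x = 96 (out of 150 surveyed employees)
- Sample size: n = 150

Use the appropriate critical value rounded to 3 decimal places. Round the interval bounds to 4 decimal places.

Sample proportion: p̂ = 96/150 = 0.640000

Check conditions for normal approximation:
  np̂ = 96 ≥ 10 ✓
  n(1-p̂) = 54 ≥ 10 ✓

The sample is large enough, so use a z-interval (normal approximation) for the proportion.

For 98% confidence, z* = 2.326 (from standard normal table)

Standard error: SE = √(p̂(1-p̂)/n) = √(0.640000×0.360000/150) = 0.03919184

Margin of error: E = z* × SE = 2.326 × 0.03919184 = 0.091160

Z-interval: p̂ ± E = 0.640000 ± 0.091160 = (0.548840, 0.731160)

Rounded to 4 decimal places:

(0.5488, 0.7312)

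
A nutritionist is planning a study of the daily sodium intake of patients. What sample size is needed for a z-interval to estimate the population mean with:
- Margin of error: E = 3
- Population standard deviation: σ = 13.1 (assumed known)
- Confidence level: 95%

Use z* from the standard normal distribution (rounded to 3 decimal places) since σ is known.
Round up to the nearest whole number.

Using z* since population σ is known (z-interval formula).

For 95% confidence, z* = 1.96 (from standard normal table)

Sample size formula for z-interval: n = (z*σ/E)²

n = (1.96 × 13.1 / 3)²
  = (8.558667)²
  = 73.2508

Round up to the nearest whole number: n = 74

74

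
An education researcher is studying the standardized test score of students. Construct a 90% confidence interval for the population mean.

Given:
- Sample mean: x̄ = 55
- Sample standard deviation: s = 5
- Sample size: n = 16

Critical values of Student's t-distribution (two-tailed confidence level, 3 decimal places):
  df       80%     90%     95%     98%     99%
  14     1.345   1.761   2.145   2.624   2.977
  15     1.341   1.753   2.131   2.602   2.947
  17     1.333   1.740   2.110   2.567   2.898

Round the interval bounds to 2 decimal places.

The population standard deviation σ is unknown (only the sample standard deviation s is given), so use a t-interval with df = n - 1 = 16 - 1 = 15.

For 90% confidence with df = 15, t* = 1.753 (from t-table)

Standard error: SE = s/√n = 5/√16 = 1.250000

Margin of error: E = t* × SE = 1.753 × 1.250000 = 2.1912

T-interval: x̄ ± E = 55 ± 2.1912 = (52.8088, 57.1912)

Rounded to 2 decimal places:

(52.81, 57.19)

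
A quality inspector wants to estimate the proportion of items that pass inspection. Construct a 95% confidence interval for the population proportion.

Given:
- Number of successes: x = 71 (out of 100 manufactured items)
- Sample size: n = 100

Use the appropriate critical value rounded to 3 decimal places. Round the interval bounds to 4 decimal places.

Sample proportion: p̂ = 71/100 = 0.710000

Check conditions for normal approximation:
  np̂ = 71 ≥ 10 ✓
  n(1-p̂) = 29 ≥ 10 ✓

The sample is large enough, so use a z-interval (normal approximation) for the proportion.

For 95% confidence, z* = 1.96 (from standard normal table)

Standard error: SE = √(p̂(1-p̂)/n) = √(0.710000×0.290000/100) = 0.04537621

Margin of error: E = z* × SE = 1.96 × 0.04537621 = 0.088937

Z-interval: p̂ ± E = 0.710000 ± 0.088937 = (0.621063, 0.798937)

Rounded to 4 decimal places:

(0.6211, 0.7989)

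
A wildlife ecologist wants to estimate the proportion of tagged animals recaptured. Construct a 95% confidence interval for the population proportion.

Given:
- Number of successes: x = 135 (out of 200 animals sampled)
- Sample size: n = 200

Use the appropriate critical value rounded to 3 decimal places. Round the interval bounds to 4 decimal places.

Sample proportion: p̂ = 135/200 = 0.675000

Check conditions for normal approximation:
  np̂ = 135 ≥ 10 ✓
  n(1-p̂) = 65 ≥ 10 ✓

The sample is large enough, so use a z-interval (normal approximation) for the proportion.

For 95% confidence, z* = 1.96 (from standard normal table)

Standard error: SE = √(p̂(1-p̂)/n) = √(0.675000×0.325000/200) = 0.03311910

Margin of error: E = z* × SE = 1.96 × 0.03311910 = 0.064913

Z-interval: p̂ ± E = 0.675000 ± 0.064913 = (0.610087, 0.739913)

Rounded to 4 decimal places:

(0.6101, 0.7399)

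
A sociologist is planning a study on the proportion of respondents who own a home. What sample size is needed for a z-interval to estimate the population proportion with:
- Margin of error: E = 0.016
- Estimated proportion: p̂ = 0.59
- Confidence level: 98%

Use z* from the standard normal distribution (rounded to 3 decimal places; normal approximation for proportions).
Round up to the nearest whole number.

Using z* for proportion z-interval (normal approximation).

For 98% confidence, z* = 2.326 (from standard normal table)

Sample size formula for proportion z-interval: n = z*²p̂(1-p̂)/E²

n = 2.326² × 0.59 × 0.41 / 0.016²
  = 5.410276 × 0.2419 / 0.000256
  = 5112.2881

Round up to the nearest whole number: n = 5113

5113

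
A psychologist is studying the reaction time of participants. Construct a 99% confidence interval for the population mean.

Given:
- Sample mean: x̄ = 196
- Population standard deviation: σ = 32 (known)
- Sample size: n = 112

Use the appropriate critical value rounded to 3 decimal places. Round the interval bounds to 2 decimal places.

The population standard deviation σ is known, so use a z-interval (standard normal critical value).

For 99% confidence, z* = 2.576 (from standard normal table)

Standard error: SE = σ/√n = 32/√112 = 3.023716

Margin of error: E = z* × SE = 2.576 × 3.023716 = 7.7891

Z-interval: x̄ ± E = 196 ± 7.7891 = (188.2109, 203.7891)

Rounded to 2 decimal places:

(188.21, 203.79)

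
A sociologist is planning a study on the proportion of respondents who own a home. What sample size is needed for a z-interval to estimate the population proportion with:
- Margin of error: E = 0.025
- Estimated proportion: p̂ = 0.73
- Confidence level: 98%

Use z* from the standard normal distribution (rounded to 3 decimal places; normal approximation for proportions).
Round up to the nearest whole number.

Using z* for proportion z-interval (normal approximation).

For 98% confidence, z* = 2.326 (from standard normal table)

Sample size formula for proportion z-interval: n = z*²p̂(1-p̂)/E²

n = 2.326² × 0.73 × 0.27 / 0.025²
  = 5.410276 × 0.1971 / 0.000625
  = 1706.1846

Round up to the nearest whole number: n = 1707

1707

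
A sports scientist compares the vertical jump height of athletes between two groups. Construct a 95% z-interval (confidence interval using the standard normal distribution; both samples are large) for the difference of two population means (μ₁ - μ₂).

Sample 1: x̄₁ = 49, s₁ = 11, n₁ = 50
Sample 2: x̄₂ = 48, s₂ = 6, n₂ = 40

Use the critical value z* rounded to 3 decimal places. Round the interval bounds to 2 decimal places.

Both samples are large (n₁ = 50 ≥ 30, n₂ = 40 ≥ 30), so a z-interval for the difference of means applies.

Point estimate: x̄₁ - x̄₂ = 49 - 48 = 1

Standard error: SE = √(s₁²/n₁ + s₂²/n₂)
= √(11²/50 + 6²/40)
= √(2.420000 + 0.900000)
= 1.822087

For 95% confidence, z* = 1.96 (from standard normal table)
Margin of error: E = z* × SE = 1.96 × 1.822087 = 3.5713

Z-interval: (x̄₁ - x̄₂) ± E = 1 ± 3.5713 = (-2.5713, 4.5713)

Rounded to 2 decimal places:

(-2.57, 4.57)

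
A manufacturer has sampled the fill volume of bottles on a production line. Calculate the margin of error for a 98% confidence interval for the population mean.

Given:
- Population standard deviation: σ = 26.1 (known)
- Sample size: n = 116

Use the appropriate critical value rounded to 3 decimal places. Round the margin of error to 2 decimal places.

The population standard deviation σ is known, so use the z-interval margin of error formula.

For 98% confidence, z* = 2.326 (from standard normal table)

Margin of error formula for z-interval: E = z* × σ/√n

E = 2.326 × 26.1/√116
  = 2.326 × 2.423324
  = 5.6367

Rounded to 2 decimal places:

5.64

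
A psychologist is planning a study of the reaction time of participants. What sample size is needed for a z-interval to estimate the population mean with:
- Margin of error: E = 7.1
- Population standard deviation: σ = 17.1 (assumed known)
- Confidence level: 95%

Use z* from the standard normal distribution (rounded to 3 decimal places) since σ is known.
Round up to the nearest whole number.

Using z* since population σ is known (z-interval formula).

For 95% confidence, z* = 1.96 (from standard normal table)

Sample size formula for z-interval: n = (z*σ/E)²

n = (1.96 × 17.1 / 7.1)²
  = (4.720563)²
  = 22.2837

Round up to the nearest whole number: n = 23

23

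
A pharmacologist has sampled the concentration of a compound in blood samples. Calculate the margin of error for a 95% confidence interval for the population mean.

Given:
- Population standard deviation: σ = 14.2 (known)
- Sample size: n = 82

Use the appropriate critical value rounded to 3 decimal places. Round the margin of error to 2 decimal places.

The population standard deviation σ is known, so use the z-interval margin of error formula.

For 95% confidence, z* = 1.96 (from standard normal table)

Margin of error formula for z-interval: E = z* × σ/√n

E = 1.96 × 14.2/√82
  = 1.96 × 1.568128
  = 3.0735

Rounded to 2 decimal places:

3.07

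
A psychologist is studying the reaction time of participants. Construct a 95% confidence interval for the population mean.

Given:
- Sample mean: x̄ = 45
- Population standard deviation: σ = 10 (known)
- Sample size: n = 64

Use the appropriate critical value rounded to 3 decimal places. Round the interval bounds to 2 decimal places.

The population standard deviation σ is known, so use a z-interval (standard normal critical value).

For 95% confidence, z* = 1.96 (from standard normal table)

Standard error: SE = σ/√n = 10/√64 = 1.250000

Margin of error: E = z* × SE = 1.96 × 1.250000 = 2.4500

Z-interval: x̄ ± E = 45 ± 2.4500 = (42.5500, 47.4500)

Rounded to 2 decimal places:

(42.55, 47.45)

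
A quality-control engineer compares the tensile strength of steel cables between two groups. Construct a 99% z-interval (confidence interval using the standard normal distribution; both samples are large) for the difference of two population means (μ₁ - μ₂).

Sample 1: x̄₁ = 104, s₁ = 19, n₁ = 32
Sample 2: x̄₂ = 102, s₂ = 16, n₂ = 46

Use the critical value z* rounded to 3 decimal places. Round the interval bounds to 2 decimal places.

Both samples are large (n₁ = 32 ≥ 30, n₂ = 46 ≥ 30), so a z-interval for the difference of means applies.

Point estimate: x̄₁ - x̄₂ = 104 - 102 = 2

Standard error: SE = √(s₁²/n₁ + s₂²/n₂)
= √(19²/32 + 16²/46)
= √(11.281250 + 5.565217)
= 4.104445

For 99% confidence, z* = 2.576 (from standard normal table)
Margin of error: E = z* × SE = 2.576 × 4.104445 = 10.5730

Z-interval: (x̄₁ - x̄₂) ± E = 2 ± 10.5730 = (-8.5730, 12.5730)

Rounded to 2 decimal places:

(-8.57, 12.57)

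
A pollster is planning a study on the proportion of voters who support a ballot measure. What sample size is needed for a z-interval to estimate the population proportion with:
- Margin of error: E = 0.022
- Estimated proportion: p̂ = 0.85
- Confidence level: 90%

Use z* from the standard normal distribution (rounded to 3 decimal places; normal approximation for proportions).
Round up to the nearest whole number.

Using z* for proportion z-interval (normal approximation).

For 90% confidence, z* = 1.645 (from standard normal table)

Sample size formula for proportion z-interval: n = z*²p̂(1-p̂)/E²

n = 1.645² × 0.85 × 0.15 / 0.022²
  = 2.706025 × 0.1275 / 0.000484
  = 712.8475

Round up to the nearest whole number: n = 713

713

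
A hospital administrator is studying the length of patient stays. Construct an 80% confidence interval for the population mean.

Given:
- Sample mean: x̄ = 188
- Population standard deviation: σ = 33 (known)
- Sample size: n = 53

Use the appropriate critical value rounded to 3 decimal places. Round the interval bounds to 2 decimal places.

The population standard deviation σ is known, so use a z-interval (standard normal critical value).

For 80% confidence, z* = 1.282 (from standard normal table)

Standard error: SE = σ/√n = 33/√53 = 4.532899

Margin of error: E = z* × SE = 1.282 × 4.532899 = 5.8112

Z-interval: x̄ ± E = 188 ± 5.8112 = (182.1888, 193.8112)

Rounded to 2 decimal places:

(182.19, 193.81)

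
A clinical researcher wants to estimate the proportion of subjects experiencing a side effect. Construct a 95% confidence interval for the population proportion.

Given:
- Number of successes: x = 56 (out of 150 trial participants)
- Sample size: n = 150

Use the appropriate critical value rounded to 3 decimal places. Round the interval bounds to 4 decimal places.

Sample proportion: p̂ = 56/150 = 0.373333

Check conditions for normal approximation:
  np̂ = 56 ≥ 10 ✓
  n(1-p̂) = 94 ≥ 10 ✓

The sample is large enough, so use a z-interval (normal approximation) for the proportion.

For 95% confidence, z* = 1.96 (from standard normal table)

Standard error: SE = √(p̂(1-p̂)/n) = √(0.373333×0.626667/150) = 0.03949308

Margin of error: E = z* × SE = 1.96 × 0.03949308 = 0.077406

Z-interval: p̂ ± E = 0.373333 ± 0.077406 = (0.295927, 0.450740)

Rounded to 4 decimal places:

(0.2959, 0.4507)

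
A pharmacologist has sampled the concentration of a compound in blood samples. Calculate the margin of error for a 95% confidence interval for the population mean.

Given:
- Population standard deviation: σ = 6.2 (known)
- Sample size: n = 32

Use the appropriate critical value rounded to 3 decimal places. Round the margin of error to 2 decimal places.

The population standard deviation σ is known, so use the z-interval margin of error formula.

For 95% confidence, z* = 1.96 (from standard normal table)

Margin of error formula for z-interval: E = z* × σ/√n

E = 1.96 × 6.2/√32
  = 1.96 × 1.096016
  = 2.1482

Rounded to 2 decimal places:

2.15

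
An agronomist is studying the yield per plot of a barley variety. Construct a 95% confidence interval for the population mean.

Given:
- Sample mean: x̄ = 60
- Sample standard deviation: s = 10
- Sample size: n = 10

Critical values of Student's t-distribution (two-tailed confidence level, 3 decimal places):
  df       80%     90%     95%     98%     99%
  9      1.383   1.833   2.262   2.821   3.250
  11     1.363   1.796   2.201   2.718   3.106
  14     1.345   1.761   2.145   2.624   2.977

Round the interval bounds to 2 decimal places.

The population standard deviation σ is unknown (only the sample standard deviation s is given), so use a t-interval with df = n - 1 = 10 - 1 = 9.

For 95% confidence with df = 9, t* = 2.262 (from t-table)

Standard error: SE = s/√n = 10/√10 = 3.162278

Margin of error: E = t* × SE = 2.262 × 3.162278 = 7.1531

T-interval: x̄ ± E = 60 ± 7.1531 = (52.8469, 67.1531)

Rounded to 2 decimal places:

(52.85, 67.15)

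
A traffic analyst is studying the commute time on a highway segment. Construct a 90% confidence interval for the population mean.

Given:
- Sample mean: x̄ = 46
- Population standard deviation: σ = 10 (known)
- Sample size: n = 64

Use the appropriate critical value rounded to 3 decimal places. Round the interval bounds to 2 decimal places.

The population standard deviation σ is known, so use a z-interval (standard normal critical value).

For 90% confidence, z* = 1.645 (from standard normal table)

Standard error: SE = σ/√n = 10/√64 = 1.250000

Margin of error: E = z* × SE = 1.645 × 1.250000 = 2.0562

Z-interval: x̄ ± E = 46 ± 2.0562 = (43.9438, 48.0562)

Rounded to 2 decimal places:

(43.94, 48.06)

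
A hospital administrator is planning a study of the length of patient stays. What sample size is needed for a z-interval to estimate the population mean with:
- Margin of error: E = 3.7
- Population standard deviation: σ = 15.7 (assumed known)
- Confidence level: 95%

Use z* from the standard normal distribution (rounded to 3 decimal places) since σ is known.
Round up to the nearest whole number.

Using z* since population σ is known (z-interval formula).

For 95% confidence, z* = 1.96 (from standard normal table)

Sample size formula for z-interval: n = (z*σ/E)²

n = (1.96 × 15.7 / 3.7)²
  = (8.316757)²
  = 69.1684

Round up to the nearest whole number: n = 70

70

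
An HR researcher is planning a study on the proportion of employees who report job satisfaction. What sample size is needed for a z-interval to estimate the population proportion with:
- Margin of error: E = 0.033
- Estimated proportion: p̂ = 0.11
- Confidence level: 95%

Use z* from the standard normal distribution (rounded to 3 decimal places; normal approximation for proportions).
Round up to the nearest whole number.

Using z* for proportion z-interval (normal approximation).

For 95% confidence, z* = 1.96 (from standard normal table)

Sample size formula for proportion z-interval: n = z*²p̂(1-p̂)/E²

n = 1.96² × 0.11 × 0.89 / 0.033²
  = 3.8416 × 0.0979 / 0.001089
  = 345.3560

Round up to the nearest whole number: n = 346

346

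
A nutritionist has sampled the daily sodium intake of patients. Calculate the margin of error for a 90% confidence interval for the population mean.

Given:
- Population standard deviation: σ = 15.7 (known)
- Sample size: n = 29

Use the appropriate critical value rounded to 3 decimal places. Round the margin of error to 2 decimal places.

The population standard deviation σ is known, so use the z-interval margin of error formula.

For 90% confidence, z* = 1.645 (from standard normal table)

Margin of error formula for z-interval: E = z* × σ/√n

E = 1.645 × 15.7/√29
  = 1.645 × 2.915417
  = 4.7959

Rounded to 2 decimal places:

4.80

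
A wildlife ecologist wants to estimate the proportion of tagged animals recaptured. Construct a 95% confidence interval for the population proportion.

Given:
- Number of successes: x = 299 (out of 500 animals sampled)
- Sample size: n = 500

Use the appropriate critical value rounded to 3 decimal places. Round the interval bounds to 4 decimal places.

Sample proportion: p̂ = 299/500 = 0.598000

Check conditions for normal approximation:
  np̂ = 299 ≥ 10 ✓
  n(1-p̂) = 201 ≥ 10 ✓

The sample is large enough, so use a z-interval (normal approximation) for the proportion.

For 95% confidence, z* = 1.96 (from standard normal table)

Standard error: SE = √(p̂(1-p̂)/n) = √(0.598000×0.402000/500) = 0.02192697

Margin of error: E = z* × SE = 1.96 × 0.02192697 = 0.042977

Z-interval: p̂ ± E = 0.598000 ± 0.042977 = (0.555023, 0.640977)

Rounded to 4 decimal places:

(0.5550, 0.6410)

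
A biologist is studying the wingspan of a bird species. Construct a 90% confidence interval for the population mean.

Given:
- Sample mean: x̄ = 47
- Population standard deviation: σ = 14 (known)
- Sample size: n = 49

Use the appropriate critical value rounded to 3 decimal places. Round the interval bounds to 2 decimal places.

The population standard deviation σ is known, so use a z-interval (standard normal critical value).

For 90% confidence, z* = 1.645 (from standard normal table)

Standard error: SE = σ/√n = 14/√49 = 2.000000

Margin of error: E = z* × SE = 1.645 × 2.000000 = 3.2900

Z-interval: x̄ ± E = 47 ± 3.2900 = (43.7100, 50.2900)

Rounded to 2 decimal places:

(43.71, 50.29)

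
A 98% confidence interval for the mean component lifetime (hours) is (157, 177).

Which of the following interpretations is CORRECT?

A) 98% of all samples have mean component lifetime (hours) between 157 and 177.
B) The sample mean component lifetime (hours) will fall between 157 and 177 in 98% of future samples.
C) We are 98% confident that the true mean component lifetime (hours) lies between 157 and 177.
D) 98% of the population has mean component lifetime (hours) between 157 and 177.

A confidence interval represents our confidence in the procedure, not a probability statement about the parameter.

Key concept: If we repeated this sampling process many times and computed a 98% CI each time, about 98% of those intervals would contain the true population parameter.

For this specific interval (157, 177):
- Midpoint (point estimate): 167
- Margin of error: 10

The correct interpretation is the one stating confidence that the true parameter lies in the interval — option C.

C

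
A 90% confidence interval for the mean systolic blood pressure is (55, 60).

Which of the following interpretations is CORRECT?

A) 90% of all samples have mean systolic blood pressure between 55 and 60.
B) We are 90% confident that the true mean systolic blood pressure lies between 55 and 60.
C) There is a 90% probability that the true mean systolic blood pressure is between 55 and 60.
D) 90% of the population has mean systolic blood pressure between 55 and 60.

A confidence interval represents our confidence in the procedure, not a probability statement about the parameter.

Key concept: If we repeated this sampling process many times and computed a 90% CI each time, about 90% of those intervals would contain the true population parameter.

For this specific interval (55, 60):
- Midpoint (point estimate): 57.5
- Margin of error: 2.5

The correct interpretation is the one stating confidence that the true parameter lies in the interval — option B.

B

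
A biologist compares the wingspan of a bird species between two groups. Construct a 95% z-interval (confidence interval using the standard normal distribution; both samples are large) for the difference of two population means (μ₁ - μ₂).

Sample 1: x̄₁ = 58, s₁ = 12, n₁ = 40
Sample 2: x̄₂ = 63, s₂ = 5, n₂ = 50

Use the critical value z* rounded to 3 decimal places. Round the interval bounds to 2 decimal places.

Both samples are large (n₁ = 40 ≥ 30, n₂ = 50 ≥ 30), so a z-interval for the difference of means applies.

Point estimate: x̄₁ - x̄₂ = 58 - 63 = -5

Standard error: SE = √(s₁²/n₁ + s₂²/n₂)
= √(12²/40 + 5²/50)
= √(3.600000 + 0.500000)
= 2.024846

For 95% confidence, z* = 1.96 (from standard normal table)
Margin of error: E = z* × SE = 1.96 × 2.024846 = 3.9687

Z-interval: (x̄₁ - x̄₂) ± E = -5 ± 3.9687 = (-8.9687, -1.0313)

Rounded to 2 decimal places:

(-8.97, -1.03)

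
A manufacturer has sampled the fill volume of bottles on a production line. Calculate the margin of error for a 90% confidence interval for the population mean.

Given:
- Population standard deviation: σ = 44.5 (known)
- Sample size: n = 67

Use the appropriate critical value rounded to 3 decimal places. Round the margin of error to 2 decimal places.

The population standard deviation σ is known, so use the z-interval margin of error formula.

For 90% confidence, z* = 1.645 (from standard normal table)

Margin of error formula for z-interval: E = z* × σ/√n

E = 1.645 × 44.5/√67
  = 1.645 × 5.436540
  = 8.9431

Rounded to 2 decimal places:

8.94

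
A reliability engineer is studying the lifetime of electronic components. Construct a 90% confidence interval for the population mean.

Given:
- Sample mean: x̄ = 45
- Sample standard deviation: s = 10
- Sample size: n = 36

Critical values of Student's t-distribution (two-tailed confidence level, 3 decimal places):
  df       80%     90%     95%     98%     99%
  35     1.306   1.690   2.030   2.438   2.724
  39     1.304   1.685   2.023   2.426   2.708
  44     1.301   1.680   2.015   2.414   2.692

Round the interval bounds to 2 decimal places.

The population standard deviation σ is unknown (only the sample standard deviation s is given), so use a t-interval with df = n - 1 = 36 - 1 = 35.

For 90% confidence with df = 35, t* = 1.690 (from t-table)

Standard error: SE = s/√n = 10/√36 = 1.666667

Margin of error: E = t* × SE = 1.690 × 1.666667 = 2.8167

T-interval: x̄ ± E = 45 ± 2.8167 = (42.1833, 47.8167)

Rounded to 2 decimal places:

(42.18, 47.82)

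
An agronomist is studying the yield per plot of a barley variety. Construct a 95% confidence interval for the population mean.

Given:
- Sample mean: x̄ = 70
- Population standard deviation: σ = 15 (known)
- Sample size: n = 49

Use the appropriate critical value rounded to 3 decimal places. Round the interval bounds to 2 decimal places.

The population standard deviation σ is known, so use a z-interval (standard normal critical value).

For 95% confidence, z* = 1.96 (from standard normal table)

Standard error: SE = σ/√n = 15/√49 = 2.142857

Margin of error: E = z* × SE = 1.96 × 2.142857 = 4.2000

Z-interval: x̄ ± E = 70 ± 4.2000 = (65.8000, 74.2000)

Rounded to 2 decimal places:

(65.80, 74.20)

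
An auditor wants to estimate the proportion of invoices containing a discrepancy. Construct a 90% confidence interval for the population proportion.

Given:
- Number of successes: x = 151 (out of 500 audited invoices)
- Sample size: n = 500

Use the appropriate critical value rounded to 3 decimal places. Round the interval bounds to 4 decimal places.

Sample proportion: p̂ = 151/500 = 0.302000

Check conditions for normal approximation:
  np̂ = 151 ≥ 10 ✓
  n(1-p̂) = 349 ≥ 10 ✓

The sample is large enough, so use a z-interval (normal approximation) for the proportion.

For 90% confidence, z* = 1.645 (from standard normal table)

Standard error: SE = √(p̂(1-p̂)/n) = √(0.302000×0.698000/500) = 0.02053271

Margin of error: E = z* × SE = 1.645 × 0.02053271 = 0.033776

Z-interval: p̂ ± E = 0.302000 ± 0.033776 = (0.268224, 0.335776)

Rounded to 4 decimal places:

(0.2682, 0.3358)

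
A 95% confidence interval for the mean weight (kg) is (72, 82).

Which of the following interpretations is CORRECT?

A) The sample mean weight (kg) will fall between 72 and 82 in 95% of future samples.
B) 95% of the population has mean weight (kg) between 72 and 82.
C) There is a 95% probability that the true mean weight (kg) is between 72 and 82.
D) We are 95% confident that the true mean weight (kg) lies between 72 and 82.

A confidence interval represents our confidence in the procedure, not a probability statement about the parameter.

Key concept: If we repeated this sampling process many times and computed a 95% CI each time, about 95% of those intervals would contain the true population parameter.

For this specific interval (72, 82):
- Midpoint (point estimate): 77
- Margin of error: 5

The correct interpretation is the one stating confidence that the true parameter lies in the interval — option D.

D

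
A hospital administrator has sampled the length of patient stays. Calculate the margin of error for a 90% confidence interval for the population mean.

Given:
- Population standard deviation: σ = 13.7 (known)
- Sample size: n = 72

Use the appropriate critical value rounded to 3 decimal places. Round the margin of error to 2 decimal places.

The population standard deviation σ is known, so use the z-interval margin of error formula.

For 90% confidence, z* = 1.645 (from standard normal table)

Margin of error formula for z-interval: E = z* × σ/√n

E = 1.645 × 13.7/√72
  = 1.645 × 1.614560
  = 2.6560

Rounded to 2 decimal places:

2.66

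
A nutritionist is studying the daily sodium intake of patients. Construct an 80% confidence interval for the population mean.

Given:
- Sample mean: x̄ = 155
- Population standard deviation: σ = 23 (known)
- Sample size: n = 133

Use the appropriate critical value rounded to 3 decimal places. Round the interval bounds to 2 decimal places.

The population standard deviation σ is known, so use a z-interval (standard normal critical value).

For 80% confidence, z* = 1.282 (from standard normal table)

Standard error: SE = σ/√n = 23/√133 = 1.994353

Margin of error: E = z* × SE = 1.282 × 1.994353 = 2.5568

Z-interval: x̄ ± E = 155 ± 2.5568 = (152.4432, 157.5568)

Rounded to 2 decimal places:

(152.44, 157.56)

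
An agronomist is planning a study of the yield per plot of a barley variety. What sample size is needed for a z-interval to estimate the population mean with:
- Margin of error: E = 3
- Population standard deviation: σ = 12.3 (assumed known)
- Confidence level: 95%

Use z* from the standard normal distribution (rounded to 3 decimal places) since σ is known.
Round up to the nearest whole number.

Using z* since population σ is known (z-interval formula).

For 95% confidence, z* = 1.96 (from standard normal table)

Sample size formula for z-interval: n = (z*σ/E)²

n = (1.96 × 12.3 / 3)²
  = (8.036000)²
  = 64.5773

Round up to the nearest whole number: n = 65

65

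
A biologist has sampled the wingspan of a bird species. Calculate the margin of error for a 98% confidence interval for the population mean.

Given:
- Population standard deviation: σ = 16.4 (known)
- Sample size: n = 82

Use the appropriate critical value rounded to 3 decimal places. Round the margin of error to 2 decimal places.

The population standard deviation σ is known, so use the z-interval margin of error formula.

For 98% confidence, z* = 2.326 (from standard normal table)

Margin of error formula for z-interval: E = z* × σ/√n

E = 2.326 × 16.4/√82
  = 2.326 × 1.811077
  = 4.2126

Rounded to 2 decimal places:

4.21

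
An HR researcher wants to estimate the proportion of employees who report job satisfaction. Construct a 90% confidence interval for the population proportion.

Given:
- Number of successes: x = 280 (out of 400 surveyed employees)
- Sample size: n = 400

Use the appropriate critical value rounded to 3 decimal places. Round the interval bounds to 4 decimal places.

Sample proportion: p̂ = 280/400 = 0.700000

Check conditions for normal approximation:
  np̂ = 280 ≥ 10 ✓
  n(1-p̂) = 120 ≥ 10 ✓

The sample is large enough, so use a z-interval (normal approximation) for the proportion.

For 90% confidence, z* = 1.645 (from standard normal table)

Standard error: SE = √(p̂(1-p̂)/n) = √(0.700000×0.300000/400) = 0.02291288

Margin of error: E = z* × SE = 1.645 × 0.02291288 = 0.037692

Z-interval: p̂ ± E = 0.700000 ± 0.037692 = (0.662308, 0.737692)

Rounded to 4 decimal places:

(0.6623, 0.7377)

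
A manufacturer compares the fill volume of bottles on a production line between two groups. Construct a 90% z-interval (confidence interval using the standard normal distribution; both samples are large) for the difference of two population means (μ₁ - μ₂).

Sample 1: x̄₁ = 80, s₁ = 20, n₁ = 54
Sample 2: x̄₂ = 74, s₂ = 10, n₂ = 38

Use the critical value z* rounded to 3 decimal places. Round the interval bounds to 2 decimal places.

Both samples are large (n₁ = 54 ≥ 30, n₂ = 38 ≥ 30), so a z-interval for the difference of means applies.

Point estimate: x̄₁ - x̄₂ = 80 - 74 = 6

Standard error: SE = √(s₁²/n₁ + s₂²/n₂)
= √(20²/54 + 10²/38)
= √(7.407407 + 2.631579)
= 3.168436

For 90% confidence, z* = 1.645 (from standard normal table)
Margin of error: E = z* × SE = 1.645 × 3.168436 = 5.2121

Z-interval: (x̄₁ - x̄₂) ± E = 6 ± 5.2121 = (0.7879, 11.2121)

Rounded to 2 decimal places:

(0.79, 11.21)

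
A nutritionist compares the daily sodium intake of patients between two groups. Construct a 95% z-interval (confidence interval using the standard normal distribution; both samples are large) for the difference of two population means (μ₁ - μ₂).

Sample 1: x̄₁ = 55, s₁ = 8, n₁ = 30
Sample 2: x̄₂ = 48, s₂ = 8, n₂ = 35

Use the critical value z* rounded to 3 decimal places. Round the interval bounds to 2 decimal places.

Both samples are large (n₁ = 30 ≥ 30, n₂ = 35 ≥ 30), so a z-interval for the difference of means applies.

Point estimate: x̄₁ - x̄₂ = 55 - 48 = 7

Standard error: SE = √(s₁²/n₁ + s₂²/n₂)
= √(8²/30 + 8²/35)
= √(2.133333 + 1.828571)
= 1.990453

For 95% confidence, z* = 1.96 (from standard normal table)
Margin of error: E = z* × SE = 1.96 × 1.990453 = 3.9013

Z-interval: (x̄₁ - x̄₂) ± E = 7 ± 3.9013 = (3.0987, 10.9013)

Rounded to 2 decimal places:

(3.10, 10.90)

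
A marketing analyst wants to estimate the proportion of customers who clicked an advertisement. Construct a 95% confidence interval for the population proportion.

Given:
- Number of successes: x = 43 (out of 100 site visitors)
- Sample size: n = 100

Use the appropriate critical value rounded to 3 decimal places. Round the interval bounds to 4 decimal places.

Sample proportion: p̂ = 43/100 = 0.430000

Check conditions for normal approximation:
  np̂ = 43 ≥ 10 ✓
  n(1-p̂) = 57 ≥ 10 ✓

The sample is large enough, so use a z-interval (normal approximation) for the proportion.

For 95% confidence, z* = 1.96 (from standard normal table)

Standard error: SE = √(p̂(1-p̂)/n) = √(0.430000×0.570000/100) = 0.04950758

Margin of error: E = z* × SE = 1.96 × 0.04950758 = 0.097035

Z-interval: p̂ ± E = 0.430000 ± 0.097035 = (0.332965, 0.527035)

Rounded to 4 decimal places:

(0.3330, 0.5270)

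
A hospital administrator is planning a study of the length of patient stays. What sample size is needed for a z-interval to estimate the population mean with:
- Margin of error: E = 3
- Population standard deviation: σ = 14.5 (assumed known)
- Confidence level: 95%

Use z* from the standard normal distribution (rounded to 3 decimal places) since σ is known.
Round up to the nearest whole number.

Using z* since population σ is known (z-interval formula).

For 95% confidence, z* = 1.96 (from standard normal table)

Sample size formula for z-interval: n = (z*σ/E)²

n = (1.96 × 14.5 / 3)²
  = (9.473333)²
  = 89.7440

Round up to the nearest whole number: n = 90

90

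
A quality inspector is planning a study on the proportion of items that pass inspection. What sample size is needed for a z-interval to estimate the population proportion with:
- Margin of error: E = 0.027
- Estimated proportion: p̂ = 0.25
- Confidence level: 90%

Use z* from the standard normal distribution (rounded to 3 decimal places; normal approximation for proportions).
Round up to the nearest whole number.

Using z* for proportion z-interval (normal approximation).

For 90% confidence, z* = 1.645 (from standard normal table)

Sample size formula for proportion z-interval: n = z*²p̂(1-p̂)/E²

n = 1.645² × 0.25 × 0.75 / 0.027²
  = 2.706025 × 0.1875 / 0.000729
  = 695.9941

Round up to the nearest whole number: n = 696

696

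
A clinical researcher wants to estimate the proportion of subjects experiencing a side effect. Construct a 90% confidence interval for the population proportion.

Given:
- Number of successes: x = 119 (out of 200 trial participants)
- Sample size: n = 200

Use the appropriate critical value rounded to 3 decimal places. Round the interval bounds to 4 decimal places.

Sample proportion: p̂ = 119/200 = 0.595000

Check conditions for normal approximation:
  np̂ = 119 ≥ 10 ✓
  n(1-p̂) = 81 ≥ 10 ✓

The sample is large enough, so use a z-interval (normal approximation) for the proportion.

For 90% confidence, z* = 1.645 (from standard normal table)

Standard error: SE = √(p̂(1-p̂)/n) = √(0.595000×0.405000/200) = 0.03471131

Margin of error: E = z* × SE = 1.645 × 0.03471131 = 0.057100

Z-interval: p̂ ± E = 0.595000 ± 0.057100 = (0.537900, 0.652100)

Rounded to 4 decimal places:

(0.5379, 0.6521)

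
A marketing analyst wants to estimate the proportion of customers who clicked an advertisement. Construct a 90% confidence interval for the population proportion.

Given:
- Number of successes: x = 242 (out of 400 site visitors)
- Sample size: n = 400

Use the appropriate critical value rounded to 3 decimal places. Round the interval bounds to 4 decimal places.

Sample proportion: p̂ = 242/400 = 0.605000

Check conditions for normal approximation:
  np̂ = 242 ≥ 10 ✓
  n(1-p̂) = 158 ≥ 10 ✓

The sample is large enough, so use a z-interval (normal approximation) for the proportion.

For 90% confidence, z* = 1.645 (from standard normal table)

Standard error: SE = √(p̂(1-p̂)/n) = √(0.605000×0.395000/400) = 0.02444253

Margin of error: E = z* × SE = 1.645 × 0.02444253 = 0.040208

Z-interval: p̂ ± E = 0.605000 ± 0.040208 = (0.564792, 0.645208)

Rounded to 4 decimal places:

(0.5648, 0.6452)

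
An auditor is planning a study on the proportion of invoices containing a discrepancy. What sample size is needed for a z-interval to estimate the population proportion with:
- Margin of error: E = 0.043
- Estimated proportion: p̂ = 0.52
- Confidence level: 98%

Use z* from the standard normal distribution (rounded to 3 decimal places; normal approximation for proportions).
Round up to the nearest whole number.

Using z* for proportion z-interval (normal approximation).

For 98% confidence, z* = 2.326 (from standard normal table)

Sample size formula for proportion z-interval: n = z*²p̂(1-p̂)/E²

n = 2.326² × 0.52 × 0.48 / 0.043²
  = 5.410276 × 0.2496 / 0.001849
  = 730.3434

Round up to the nearest whole number: n = 731

731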